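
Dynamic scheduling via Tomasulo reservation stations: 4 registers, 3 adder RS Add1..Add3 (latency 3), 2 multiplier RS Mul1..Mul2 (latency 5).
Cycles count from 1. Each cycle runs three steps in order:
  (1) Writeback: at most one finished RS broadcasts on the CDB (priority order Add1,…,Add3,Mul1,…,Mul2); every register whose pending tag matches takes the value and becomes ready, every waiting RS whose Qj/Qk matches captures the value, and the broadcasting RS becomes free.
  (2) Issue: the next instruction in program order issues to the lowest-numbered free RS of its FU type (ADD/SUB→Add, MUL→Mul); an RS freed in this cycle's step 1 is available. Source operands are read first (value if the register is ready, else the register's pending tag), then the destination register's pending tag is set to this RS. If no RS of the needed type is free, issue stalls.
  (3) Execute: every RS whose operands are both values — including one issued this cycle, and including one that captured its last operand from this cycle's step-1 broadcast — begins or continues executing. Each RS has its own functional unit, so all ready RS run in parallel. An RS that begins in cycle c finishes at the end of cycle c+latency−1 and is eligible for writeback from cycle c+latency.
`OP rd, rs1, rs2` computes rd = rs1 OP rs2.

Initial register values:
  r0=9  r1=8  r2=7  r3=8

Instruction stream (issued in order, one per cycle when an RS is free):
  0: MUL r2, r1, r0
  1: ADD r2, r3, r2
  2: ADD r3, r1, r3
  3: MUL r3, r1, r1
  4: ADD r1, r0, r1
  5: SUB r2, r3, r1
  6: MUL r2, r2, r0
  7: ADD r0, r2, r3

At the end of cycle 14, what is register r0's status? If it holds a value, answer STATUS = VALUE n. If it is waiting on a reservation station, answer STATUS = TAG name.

STATUS = TAG Add3

c1: issue MUL r2<-Mul1 | r0:9,r1:8,r2:Mul1,r3:8
c2: issue ADD r2<-Add1 | r0:9,r1:8,r2:Add1,r3:8
c3: issue ADD r3<-Add2 | r0:9,r1:8,r2:Add1,r3:Add2
c4: issue MUL r3<-Mul2 | r0:9,r1:8,r2:Add1,r3:Mul2
c5: issue ADD r1<-Add3 | r0:9,r1:Add3,r2:Add1,r3:Mul2
c6: CDB Add2=16; issue SUB r2<-Add2 | r0:9,r1:Add3,r2:Add2,r3:Mul2
c7: CDB Mul1=72; issue MUL r2<-Mul1 | r0:9,r1:Add3,r2:Mul1,r3:Mul2
c8: CDB Add3=17; issue ADD r0<-Add3 | r0:Add3,r1:17,r2:Mul1,r3:Mul2
c9: CDB Mul2=64 | r0:Add3,r1:17,r2:Mul1,r3:64
c10: CDB Add1=80 | r0:Add3,r1:17,r2:Mul1,r3:64
c11: - | r0:Add3,r1:17,r2:Mul1,r3:64
c12: CDB Add2=47 | r0:Add3,r1:17,r2:Mul1,r3:64
c13: - | r0:Add3,r1:17,r2:Mul1,r3:64
c14: - | r0:Add3,r1:17,r2:Mul1,r3:64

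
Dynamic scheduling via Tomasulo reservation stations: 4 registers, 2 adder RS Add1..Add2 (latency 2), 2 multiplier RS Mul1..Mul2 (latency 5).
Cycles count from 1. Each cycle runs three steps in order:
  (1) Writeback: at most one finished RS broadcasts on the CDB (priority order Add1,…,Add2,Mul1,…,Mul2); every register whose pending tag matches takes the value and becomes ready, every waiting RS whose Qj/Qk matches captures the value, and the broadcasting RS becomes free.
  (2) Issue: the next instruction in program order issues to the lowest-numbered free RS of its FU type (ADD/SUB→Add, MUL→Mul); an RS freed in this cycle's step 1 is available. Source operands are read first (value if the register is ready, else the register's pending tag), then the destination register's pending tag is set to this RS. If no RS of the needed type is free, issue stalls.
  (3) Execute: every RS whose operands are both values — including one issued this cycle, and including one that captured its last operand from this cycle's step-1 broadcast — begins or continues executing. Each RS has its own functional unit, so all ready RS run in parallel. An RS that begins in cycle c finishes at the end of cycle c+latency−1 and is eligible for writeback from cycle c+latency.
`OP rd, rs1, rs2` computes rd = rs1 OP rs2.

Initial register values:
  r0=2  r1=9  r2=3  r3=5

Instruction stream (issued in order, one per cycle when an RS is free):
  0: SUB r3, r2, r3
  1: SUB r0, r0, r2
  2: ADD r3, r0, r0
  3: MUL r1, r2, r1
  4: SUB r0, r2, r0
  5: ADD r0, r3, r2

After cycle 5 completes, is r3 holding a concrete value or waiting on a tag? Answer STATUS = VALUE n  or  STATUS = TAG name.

c1: issue SUB r3<-Add1 | r0:2,r1:9,r2:3,r3:Add1
c2: issue SUB r0<-Add2 | r0:Add2,r1:9,r2:3,r3:Add1
c3: CDB Add1=-2; issue ADD r3<-Add1 | r0:Add2,r1:9,r2:3,r3:Add1
c4: CDB Add2=-1; issue MUL r1<-Mul1 | r0:-1,r1:Mul1,r2:3,r3:Add1
c5: issue SUB r0<-Add2 | r0:Add2,r1:Mul1,r2:3,r3:Add1

STATUS = TAG Add1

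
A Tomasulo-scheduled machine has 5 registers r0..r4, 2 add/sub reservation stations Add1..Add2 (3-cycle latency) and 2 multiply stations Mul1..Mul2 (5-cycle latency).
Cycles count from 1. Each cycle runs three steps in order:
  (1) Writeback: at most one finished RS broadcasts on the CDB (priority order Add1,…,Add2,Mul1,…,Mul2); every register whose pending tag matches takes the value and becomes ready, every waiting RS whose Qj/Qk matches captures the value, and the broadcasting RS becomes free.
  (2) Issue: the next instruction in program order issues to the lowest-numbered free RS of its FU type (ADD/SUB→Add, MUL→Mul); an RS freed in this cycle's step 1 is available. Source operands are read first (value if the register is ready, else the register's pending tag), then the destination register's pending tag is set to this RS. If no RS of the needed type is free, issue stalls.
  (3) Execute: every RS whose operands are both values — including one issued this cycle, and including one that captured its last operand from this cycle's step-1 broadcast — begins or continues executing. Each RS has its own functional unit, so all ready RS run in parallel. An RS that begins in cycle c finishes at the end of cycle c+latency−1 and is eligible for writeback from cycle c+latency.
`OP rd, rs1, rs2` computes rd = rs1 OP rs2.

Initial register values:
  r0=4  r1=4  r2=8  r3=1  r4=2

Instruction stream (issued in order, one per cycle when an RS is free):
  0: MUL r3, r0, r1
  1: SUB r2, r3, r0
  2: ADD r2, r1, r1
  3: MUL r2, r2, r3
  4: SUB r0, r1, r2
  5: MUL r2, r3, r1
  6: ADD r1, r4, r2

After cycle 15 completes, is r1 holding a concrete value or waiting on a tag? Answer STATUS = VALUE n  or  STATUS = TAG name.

cycle 1: issue MUL r3<-Mul1 // r0:4,r1:4,r2:8,r3:Mul1,r4:2
cycle 2: issue SUB r2<-Add1 // r0:4,r1:4,r2:Add1,r3:Mul1,r4:2
cycle 3: issue ADD r2<-Add2 // r0:4,r1:4,r2:Add2,r3:Mul1,r4:2
cycle 4: issue MUL r2<-Mul2 // r0:4,r1:4,r2:Mul2,r3:Mul1,r4:2
cycle 5: stall // r0:4,r1:4,r2:Mul2,r3:Mul1,r4:2
cycle 6: CDB Add2=8; issue SUB r0<-Add2 // r0:Add2,r1:4,r2:Mul2,r3:Mul1,r4:2
cycle 7: CDB Mul1=16; issue MUL r2<-Mul1 // r0:Add2,r1:4,r2:Mul1,r3:16,r4:2
cycle 8: stall // r0:Add2,r1:4,r2:Mul1,r3:16,r4:2
cycle 9: stall // r0:Add2,r1:4,r2:Mul1,r3:16,r4:2
cycle 10: CDB Add1=12; issue ADD r1<-Add1 // r0:Add2,r1:Add1,r2:Mul1,r3:16,r4:2
cycle 11: - // r0:Add2,r1:Add1,r2:Mul1,r3:16,r4:2
cycle 12: CDB Mul1=64 // r0:Add2,r1:Add1,r2:64,r3:16,r4:2
cycle 13: CDB Mul2=128 // r0:Add2,r1:Add1,r2:64,r3:16,r4:2
cycle 14: - // r0:Add2,r1:Add1,r2:64,r3:16,r4:2
cycle 15: CDB Add1=66 // r0:Add2,r1:66,r2:64,r3:16,r4:2

STATUS = VALUE 66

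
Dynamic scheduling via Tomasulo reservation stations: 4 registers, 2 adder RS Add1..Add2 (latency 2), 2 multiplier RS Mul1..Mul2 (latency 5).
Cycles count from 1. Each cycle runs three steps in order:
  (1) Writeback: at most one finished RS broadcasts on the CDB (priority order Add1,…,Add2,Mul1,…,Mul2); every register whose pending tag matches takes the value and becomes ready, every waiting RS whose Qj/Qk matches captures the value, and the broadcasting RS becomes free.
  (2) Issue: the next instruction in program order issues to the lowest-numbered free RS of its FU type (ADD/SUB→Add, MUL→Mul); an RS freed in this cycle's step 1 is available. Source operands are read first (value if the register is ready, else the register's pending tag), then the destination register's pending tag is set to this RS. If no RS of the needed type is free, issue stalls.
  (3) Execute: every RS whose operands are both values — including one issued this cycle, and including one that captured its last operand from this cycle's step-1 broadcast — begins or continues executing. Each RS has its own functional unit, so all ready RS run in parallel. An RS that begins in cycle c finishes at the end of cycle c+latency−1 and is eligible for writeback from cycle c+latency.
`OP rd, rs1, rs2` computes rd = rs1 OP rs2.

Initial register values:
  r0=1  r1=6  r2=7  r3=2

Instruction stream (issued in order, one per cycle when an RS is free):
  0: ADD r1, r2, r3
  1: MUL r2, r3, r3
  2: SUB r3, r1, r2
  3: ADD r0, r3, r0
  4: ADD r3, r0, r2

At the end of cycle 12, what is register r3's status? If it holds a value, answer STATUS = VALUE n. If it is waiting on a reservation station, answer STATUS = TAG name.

c1: issue ADD r1<-Add1 | r0:1,r1:Add1,r2:7,r3:2
c2: issue MUL r2<-Mul1 | r0:1,r1:Add1,r2:Mul1,r3:2
c3: CDB Add1=9; issue SUB r3<-Add1 | r0:1,r1:9,r2:Mul1,r3:Add1
c4: issue ADD r0<-Add2 | r0:Add2,r1:9,r2:Mul1,r3:Add1
c5: stall | r0:Add2,r1:9,r2:Mul1,r3:Add1
c6: stall | r0:Add2,r1:9,r2:Mul1,r3:Add1
c7: CDB Mul1=4; stall | r0:Add2,r1:9,r2:4,r3:Add1
c8: stall | r0:Add2,r1:9,r2:4,r3:Add1
c9: CDB Add1=5; issue ADD r3<-Add1 | r0:Add2,r1:9,r2:4,r3:Add1
c10: - | r0:Add2,r1:9,r2:4,r3:Add1
c11: CDB Add2=6 | r0:6,r1:9,r2:4,r3:Add1
c12: - | r0:6,r1:9,r2:4,r3:Add1

STATUS = TAG Add1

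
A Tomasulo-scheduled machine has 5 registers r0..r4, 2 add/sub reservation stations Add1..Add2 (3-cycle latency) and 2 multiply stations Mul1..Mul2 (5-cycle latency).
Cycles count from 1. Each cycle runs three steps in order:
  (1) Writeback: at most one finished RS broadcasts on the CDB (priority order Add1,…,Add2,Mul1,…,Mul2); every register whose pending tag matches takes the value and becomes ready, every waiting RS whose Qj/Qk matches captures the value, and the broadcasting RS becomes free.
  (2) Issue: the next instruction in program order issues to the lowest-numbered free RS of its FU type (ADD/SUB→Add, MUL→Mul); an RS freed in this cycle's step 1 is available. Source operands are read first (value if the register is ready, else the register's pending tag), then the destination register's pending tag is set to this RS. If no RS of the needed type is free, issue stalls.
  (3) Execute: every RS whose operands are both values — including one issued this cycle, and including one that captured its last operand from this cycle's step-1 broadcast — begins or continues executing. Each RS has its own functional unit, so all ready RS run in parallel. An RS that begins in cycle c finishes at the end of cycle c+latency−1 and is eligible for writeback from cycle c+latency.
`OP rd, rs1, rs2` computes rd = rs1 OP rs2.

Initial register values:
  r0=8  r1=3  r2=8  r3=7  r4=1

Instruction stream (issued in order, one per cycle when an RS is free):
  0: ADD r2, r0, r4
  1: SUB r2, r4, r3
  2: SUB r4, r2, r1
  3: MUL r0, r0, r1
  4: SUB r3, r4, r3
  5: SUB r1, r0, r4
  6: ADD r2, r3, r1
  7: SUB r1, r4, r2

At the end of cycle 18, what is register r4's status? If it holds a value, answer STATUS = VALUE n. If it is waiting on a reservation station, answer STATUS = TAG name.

STATUS = VALUE -9

c1: issue ADD r2<-Add1 | r0:8,r1:3,r2:Add1,r3:7,r4:1
c2: issue SUB r2<-Add2 | r0:8,r1:3,r2:Add2,r3:7,r4:1
c3: stall | r0:8,r1:3,r2:Add2,r3:7,r4:1
c4: CDB Add1=9; issue SUB r4<-Add1 | r0:8,r1:3,r2:Add2,r3:7,r4:Add1
c5: CDB Add2=-6; issue MUL r0<-Mul1 | r0:Mul1,r1:3,r2:-6,r3:7,r4:Add1
c6: issue SUB r3<-Add2 | r0:Mul1,r1:3,r2:-6,r3:Add2,r4:Add1
c7: stall | r0:Mul1,r1:3,r2:-6,r3:Add2,r4:Add1
c8: CDB Add1=-9; issue SUB r1<-Add1 | r0:Mul1,r1:Add1,r2:-6,r3:Add2,r4:-9
c9: stall | r0:Mul1,r1:Add1,r2:-6,r3:Add2,r4:-9
c10: CDB Mul1=24; stall | r0:24,r1:Add1,r2:-6,r3:Add2,r4:-9
c11: CDB Add2=-16; issue ADD r2<-Add2 | r0:24,r1:Add1,r2:Add2,r3:-16,r4:-9
c12: stall | r0:24,r1:Add1,r2:Add2,r3:-16,r4:-9
c13: CDB Add1=33; issue SUB r1<-Add1 | r0:24,r1:Add1,r2:Add2,r3:-16,r4:-9
c14: - | r0:24,r1:Add1,r2:Add2,r3:-16,r4:-9
c15: - | r0:24,r1:Add1,r2:Add2,r3:-16,r4:-9
c16: CDB Add2=17 | r0:24,r1:Add1,r2:17,r3:-16,r4:-9
c17: - | r0:24,r1:Add1,r2:17,r3:-16,r4:-9
c18: - | r0:24,r1:Add1,r2:17,r3:-16,r4:-9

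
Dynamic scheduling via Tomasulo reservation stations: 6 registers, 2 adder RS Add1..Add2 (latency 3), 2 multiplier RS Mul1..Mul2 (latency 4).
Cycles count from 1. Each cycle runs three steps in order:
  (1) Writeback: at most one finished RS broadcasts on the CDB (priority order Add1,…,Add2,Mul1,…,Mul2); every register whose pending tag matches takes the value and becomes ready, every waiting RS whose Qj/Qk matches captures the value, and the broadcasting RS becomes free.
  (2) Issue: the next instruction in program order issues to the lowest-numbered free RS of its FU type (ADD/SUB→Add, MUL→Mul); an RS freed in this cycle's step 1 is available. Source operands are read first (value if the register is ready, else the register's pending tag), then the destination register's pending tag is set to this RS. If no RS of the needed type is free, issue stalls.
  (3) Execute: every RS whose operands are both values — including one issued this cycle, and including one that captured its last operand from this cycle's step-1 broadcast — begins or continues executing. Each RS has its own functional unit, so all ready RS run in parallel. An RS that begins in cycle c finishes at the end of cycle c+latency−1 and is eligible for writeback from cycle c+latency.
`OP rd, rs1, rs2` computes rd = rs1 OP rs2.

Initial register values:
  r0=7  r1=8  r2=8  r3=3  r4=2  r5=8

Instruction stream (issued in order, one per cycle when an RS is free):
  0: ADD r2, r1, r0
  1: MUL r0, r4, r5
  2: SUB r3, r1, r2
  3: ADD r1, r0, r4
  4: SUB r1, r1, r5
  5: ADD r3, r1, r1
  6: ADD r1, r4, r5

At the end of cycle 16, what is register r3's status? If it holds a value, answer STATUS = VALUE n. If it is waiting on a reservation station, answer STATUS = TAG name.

STATUS = VALUE 20

  c1: issue ADD r2<-Add1  regs: r0:7,r1:8,r2:Add1,r3:3,r4:2,r5:8
  c2: issue MUL r0<-Mul1  regs: r0:Mul1,r1:8,r2:Add1,r3:3,r4:2,r5:8
  c3: issue SUB r3<-Add2  regs: r0:Mul1,r1:8,r2:Add1,r3:Add2,r4:2,r5:8
  c4: CDB Add1=15; issue ADD r1<-Add1  regs: r0:Mul1,r1:Add1,r2:15,r3:Add2,r4:2,r5:8
  c5: stall  regs: r0:Mul1,r1:Add1,r2:15,r3:Add2,r4:2,r5:8
  c6: CDB Mul1=16; stall  regs: r0:16,r1:Add1,r2:15,r3:Add2,r4:2,r5:8
  c7: CDB Add2=-7; issue SUB r1<-Add2  regs: r0:16,r1:Add2,r2:15,r3:-7,r4:2,r5:8
  c8: stall  regs: r0:16,r1:Add2,r2:15,r3:-7,r4:2,r5:8
  c9: CDB Add1=18; issue ADD r3<-Add1  regs: r0:16,r1:Add2,r2:15,r3:Add1,r4:2,r5:8
  c10: stall  regs: r0:16,r1:Add2,r2:15,r3:Add1,r4:2,r5:8
  c11: stall  regs: r0:16,r1:Add2,r2:15,r3:Add1,r4:2,r5:8
  c12: CDB Add2=10; issue ADD r1<-Add2  regs: r0:16,r1:Add2,r2:15,r3:Add1,r4:2,r5:8
  c13: -  regs: r0:16,r1:Add2,r2:15,r3:Add1,r4:2,r5:8
  c14: -  regs: r0:16,r1:Add2,r2:15,r3:Add1,r4:2,r5:8
  c15: CDB Add1=20  regs: r0:16,r1:Add2,r2:15,r3:20,r4:2,r5:8
  c16: CDB Add2=10  regs: r0:16,r1:10,r2:15,r3:20,r4:2,r5:8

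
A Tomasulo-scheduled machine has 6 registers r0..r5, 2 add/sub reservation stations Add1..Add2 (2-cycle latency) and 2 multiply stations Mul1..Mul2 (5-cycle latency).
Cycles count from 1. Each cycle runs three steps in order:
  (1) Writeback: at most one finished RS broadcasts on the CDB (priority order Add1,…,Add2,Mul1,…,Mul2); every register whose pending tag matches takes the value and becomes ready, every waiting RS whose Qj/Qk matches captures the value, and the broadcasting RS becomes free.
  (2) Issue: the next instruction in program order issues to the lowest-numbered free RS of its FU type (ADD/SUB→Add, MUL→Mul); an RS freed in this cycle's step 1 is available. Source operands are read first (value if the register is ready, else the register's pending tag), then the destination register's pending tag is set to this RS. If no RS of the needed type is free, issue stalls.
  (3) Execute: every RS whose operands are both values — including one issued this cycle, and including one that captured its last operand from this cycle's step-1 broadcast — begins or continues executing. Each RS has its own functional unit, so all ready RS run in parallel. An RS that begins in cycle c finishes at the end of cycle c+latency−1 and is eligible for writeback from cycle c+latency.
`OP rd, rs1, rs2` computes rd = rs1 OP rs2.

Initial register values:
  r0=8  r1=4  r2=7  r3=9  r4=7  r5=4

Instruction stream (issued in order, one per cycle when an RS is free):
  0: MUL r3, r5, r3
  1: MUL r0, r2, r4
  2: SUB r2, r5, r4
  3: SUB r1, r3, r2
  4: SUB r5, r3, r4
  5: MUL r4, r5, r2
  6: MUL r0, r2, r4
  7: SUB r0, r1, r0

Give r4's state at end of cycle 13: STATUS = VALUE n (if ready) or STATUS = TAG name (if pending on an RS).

cycle 1: issue MUL r3<-Mul1 // r0:8,r1:4,r2:7,r3:Mul1,r4:7,r5:4
cycle 2: issue MUL r0<-Mul2 // r0:Mul2,r1:4,r2:7,r3:Mul1,r4:7,r5:4
cycle 3: issue SUB r2<-Add1 // r0:Mul2,r1:4,r2:Add1,r3:Mul1,r4:7,r5:4
cycle 4: issue SUB r1<-Add2 // r0:Mul2,r1:Add2,r2:Add1,r3:Mul1,r4:7,r5:4
cycle 5: CDB Add1=-3; issue SUB r5<-Add1 // r0:Mul2,r1:Add2,r2:-3,r3:Mul1,r4:7,r5:Add1
cycle 6: CDB Mul1=36; issue MUL r4<-Mul1 // r0:Mul2,r1:Add2,r2:-3,r3:36,r4:Mul1,r5:Add1
cycle 7: CDB Mul2=49; issue MUL r0<-Mul2 // r0:Mul2,r1:Add2,r2:-3,r3:36,r4:Mul1,r5:Add1
cycle 8: CDB Add1=29; issue SUB r0<-Add1 // r0:Add1,r1:Add2,r2:-3,r3:36,r4:Mul1,r5:29
cycle 9: CDB Add2=39 // r0:Add1,r1:39,r2:-3,r3:36,r4:Mul1,r5:29
cycle 10: - // r0:Add1,r1:39,r2:-3,r3:36,r4:Mul1,r5:29
cycle 11: - // r0:Add1,r1:39,r2:-3,r3:36,r4:Mul1,r5:29
cycle 12: - // r0:Add1,r1:39,r2:-3,r3:36,r4:Mul1,r5:29
cycle 13: CDB Mul1=-87 // r0:Add1,r1:39,r2:-3,r3:36,r4:-87,r5:29

STATUS = VALUE -87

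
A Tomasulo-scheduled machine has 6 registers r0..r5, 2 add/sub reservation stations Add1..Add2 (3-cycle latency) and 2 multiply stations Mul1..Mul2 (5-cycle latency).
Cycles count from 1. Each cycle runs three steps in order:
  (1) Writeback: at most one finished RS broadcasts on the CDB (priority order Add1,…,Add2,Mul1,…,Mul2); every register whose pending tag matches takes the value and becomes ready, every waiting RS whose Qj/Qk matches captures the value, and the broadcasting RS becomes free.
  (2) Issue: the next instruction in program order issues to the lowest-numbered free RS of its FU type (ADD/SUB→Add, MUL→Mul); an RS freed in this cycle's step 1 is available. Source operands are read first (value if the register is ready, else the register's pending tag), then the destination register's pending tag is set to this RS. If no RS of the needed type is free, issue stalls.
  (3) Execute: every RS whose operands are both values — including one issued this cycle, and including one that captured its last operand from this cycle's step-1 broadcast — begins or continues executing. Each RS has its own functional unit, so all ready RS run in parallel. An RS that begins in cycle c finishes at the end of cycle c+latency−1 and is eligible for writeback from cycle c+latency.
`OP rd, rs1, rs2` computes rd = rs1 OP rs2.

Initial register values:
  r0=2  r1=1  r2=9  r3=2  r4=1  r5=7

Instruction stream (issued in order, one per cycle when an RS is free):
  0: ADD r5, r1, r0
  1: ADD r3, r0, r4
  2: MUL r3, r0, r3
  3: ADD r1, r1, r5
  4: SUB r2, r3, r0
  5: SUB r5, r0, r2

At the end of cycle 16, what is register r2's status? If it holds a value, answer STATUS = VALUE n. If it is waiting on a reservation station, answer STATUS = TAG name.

STATUS = VALUE 4

c1: issue ADD r5<-Add1 | r0:2,r1:1,r2:9,r3:2,r4:1,r5:Add1
c2: issue ADD r3<-Add2 | r0:2,r1:1,r2:9,r3:Add2,r4:1,r5:Add1
c3: issue MUL r3<-Mul1 | r0:2,r1:1,r2:9,r3:Mul1,r4:1,r5:Add1
c4: CDB Add1=3; issue ADD r1<-Add1 | r0:2,r1:Add1,r2:9,r3:Mul1,r4:1,r5:3
c5: CDB Add2=3; issue SUB r2<-Add2 | r0:2,r1:Add1,r2:Add2,r3:Mul1,r4:1,r5:3
c6: stall | r0:2,r1:Add1,r2:Add2,r3:Mul1,r4:1,r5:3
c7: CDB Add1=4; issue SUB r5<-Add1 | r0:2,r1:4,r2:Add2,r3:Mul1,r4:1,r5:Add1
c8: - | r0:2,r1:4,r2:Add2,r3:Mul1,r4:1,r5:Add1
c9: - | r0:2,r1:4,r2:Add2,r3:Mul1,r4:1,r5:Add1
c10: CDB Mul1=6 | r0:2,r1:4,r2:Add2,r3:6,r4:1,r5:Add1
c11: - | r0:2,r1:4,r2:Add2,r3:6,r4:1,r5:Add1
c12: - | r0:2,r1:4,r2:Add2,r3:6,r4:1,r5:Add1
c13: CDB Add2=4 | r0:2,r1:4,r2:4,r3:6,r4:1,r5:Add1
c14: - | r0:2,r1:4,r2:4,r3:6,r4:1,r5:Add1
c15: - | r0:2,r1:4,r2:4,r3:6,r4:1,r5:Add1
c16: CDB Add1=-2 | r0:2,r1:4,r2:4,r3:6,r4:1,r5:-2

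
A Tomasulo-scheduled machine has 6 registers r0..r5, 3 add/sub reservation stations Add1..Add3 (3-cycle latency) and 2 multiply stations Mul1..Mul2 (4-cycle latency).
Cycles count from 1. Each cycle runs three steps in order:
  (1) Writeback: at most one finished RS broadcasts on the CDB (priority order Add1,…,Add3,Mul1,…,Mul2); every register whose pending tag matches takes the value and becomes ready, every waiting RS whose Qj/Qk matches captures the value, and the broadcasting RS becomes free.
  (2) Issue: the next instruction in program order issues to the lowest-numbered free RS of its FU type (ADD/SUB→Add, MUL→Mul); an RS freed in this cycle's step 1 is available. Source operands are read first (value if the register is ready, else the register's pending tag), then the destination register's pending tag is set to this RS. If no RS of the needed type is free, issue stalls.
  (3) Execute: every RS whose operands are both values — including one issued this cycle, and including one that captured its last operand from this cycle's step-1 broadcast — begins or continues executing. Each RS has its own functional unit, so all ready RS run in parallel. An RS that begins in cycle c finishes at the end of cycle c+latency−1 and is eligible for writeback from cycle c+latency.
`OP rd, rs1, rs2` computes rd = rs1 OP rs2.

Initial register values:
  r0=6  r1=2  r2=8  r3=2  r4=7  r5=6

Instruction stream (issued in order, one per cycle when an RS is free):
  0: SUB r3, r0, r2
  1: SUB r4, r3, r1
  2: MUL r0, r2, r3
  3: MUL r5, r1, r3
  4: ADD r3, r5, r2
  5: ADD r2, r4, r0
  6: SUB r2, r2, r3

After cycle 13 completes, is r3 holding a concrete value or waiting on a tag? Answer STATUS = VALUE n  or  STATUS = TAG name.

STATUS = VALUE 4

c1: issue SUB r3<-Add1 | r0:6,r1:2,r2:8,r3:Add1,r4:7,r5:6
c2: issue SUB r4<-Add2 | r0:6,r1:2,r2:8,r3:Add1,r4:Add2,r5:6
c3: issue MUL r0<-Mul1 | r0:Mul1,r1:2,r2:8,r3:Add1,r4:Add2,r5:6
c4: CDB Add1=-2; issue MUL r5<-Mul2 | r0:Mul1,r1:2,r2:8,r3:-2,r4:Add2,r5:Mul2
c5: issue ADD r3<-Add1 | r0:Mul1,r1:2,r2:8,r3:Add1,r4:Add2,r5:Mul2
c6: issue ADD r2<-Add3 | r0:Mul1,r1:2,r2:Add3,r3:Add1,r4:Add2,r5:Mul2
c7: CDB Add2=-4; issue SUB r2<-Add2 | r0:Mul1,r1:2,r2:Add2,r3:Add1,r4:-4,r5:Mul2
c8: CDB Mul1=-16 | r0:-16,r1:2,r2:Add2,r3:Add1,r4:-4,r5:Mul2
c9: CDB Mul2=-4 | r0:-16,r1:2,r2:Add2,r3:Add1,r4:-4,r5:-4
c10: - | r0:-16,r1:2,r2:Add2,r3:Add1,r4:-4,r5:-4
c11: CDB Add3=-20 | r0:-16,r1:2,r2:Add2,r3:Add1,r4:-4,r5:-4
c12: CDB Add1=4 | r0:-16,r1:2,r2:Add2,r3:4,r4:-4,r5:-4
c13: - | r0:-16,r1:2,r2:Add2,r3:4,r4:-4,r5:-4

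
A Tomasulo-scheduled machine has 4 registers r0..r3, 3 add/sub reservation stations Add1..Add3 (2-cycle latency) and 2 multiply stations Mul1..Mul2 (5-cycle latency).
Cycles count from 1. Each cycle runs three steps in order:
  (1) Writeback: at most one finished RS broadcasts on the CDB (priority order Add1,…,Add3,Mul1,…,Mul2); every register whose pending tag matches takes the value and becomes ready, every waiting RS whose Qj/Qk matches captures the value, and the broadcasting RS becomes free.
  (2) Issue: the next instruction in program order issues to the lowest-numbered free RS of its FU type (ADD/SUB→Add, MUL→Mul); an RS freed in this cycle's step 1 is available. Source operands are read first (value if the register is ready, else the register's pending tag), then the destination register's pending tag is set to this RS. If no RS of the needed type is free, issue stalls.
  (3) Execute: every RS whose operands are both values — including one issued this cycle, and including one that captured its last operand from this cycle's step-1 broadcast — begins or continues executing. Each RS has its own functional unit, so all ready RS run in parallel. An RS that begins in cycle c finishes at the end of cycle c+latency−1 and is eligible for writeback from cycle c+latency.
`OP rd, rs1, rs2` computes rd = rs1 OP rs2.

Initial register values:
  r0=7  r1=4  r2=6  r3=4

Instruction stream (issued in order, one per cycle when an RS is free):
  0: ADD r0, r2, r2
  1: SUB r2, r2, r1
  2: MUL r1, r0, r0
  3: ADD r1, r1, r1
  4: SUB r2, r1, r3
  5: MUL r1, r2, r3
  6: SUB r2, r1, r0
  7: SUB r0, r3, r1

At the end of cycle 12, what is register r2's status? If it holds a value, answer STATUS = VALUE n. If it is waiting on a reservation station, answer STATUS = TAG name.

  c1: issue ADD r0<-Add1  regs: r0:Add1,r1:4,r2:6,r3:4
  c2: issue SUB r2<-Add2  regs: r0:Add1,r1:4,r2:Add2,r3:4
  c3: CDB Add1=12; issue MUL r1<-Mul1  regs: r0:12,r1:Mul1,r2:Add2,r3:4
  c4: CDB Add2=2; issue ADD r1<-Add1  regs: r0:12,r1:Add1,r2:2,r3:4
  c5: issue SUB r2<-Add2  regs: r0:12,r1:Add1,r2:Add2,r3:4
  c6: issue MUL r1<-Mul2  regs: r0:12,r1:Mul2,r2:Add2,r3:4
  c7: issue SUB r2<-Add3  regs: r0:12,r1:Mul2,r2:Add3,r3:4
  c8: CDB Mul1=144; stall  regs: r0:12,r1:Mul2,r2:Add3,r3:4
  c9: stall  regs: r0:12,r1:Mul2,r2:Add3,r3:4
  c10: CDB Add1=288; issue SUB r0<-Add1  regs: r0:Add1,r1:Mul2,r2:Add3,r3:4
  c11: -  regs: r0:Add1,r1:Mul2,r2:Add3,r3:4
  c12: CDB Add2=284  regs: r0:Add1,r1:Mul2,r2:Add3,r3:4

STATUS = TAG Add3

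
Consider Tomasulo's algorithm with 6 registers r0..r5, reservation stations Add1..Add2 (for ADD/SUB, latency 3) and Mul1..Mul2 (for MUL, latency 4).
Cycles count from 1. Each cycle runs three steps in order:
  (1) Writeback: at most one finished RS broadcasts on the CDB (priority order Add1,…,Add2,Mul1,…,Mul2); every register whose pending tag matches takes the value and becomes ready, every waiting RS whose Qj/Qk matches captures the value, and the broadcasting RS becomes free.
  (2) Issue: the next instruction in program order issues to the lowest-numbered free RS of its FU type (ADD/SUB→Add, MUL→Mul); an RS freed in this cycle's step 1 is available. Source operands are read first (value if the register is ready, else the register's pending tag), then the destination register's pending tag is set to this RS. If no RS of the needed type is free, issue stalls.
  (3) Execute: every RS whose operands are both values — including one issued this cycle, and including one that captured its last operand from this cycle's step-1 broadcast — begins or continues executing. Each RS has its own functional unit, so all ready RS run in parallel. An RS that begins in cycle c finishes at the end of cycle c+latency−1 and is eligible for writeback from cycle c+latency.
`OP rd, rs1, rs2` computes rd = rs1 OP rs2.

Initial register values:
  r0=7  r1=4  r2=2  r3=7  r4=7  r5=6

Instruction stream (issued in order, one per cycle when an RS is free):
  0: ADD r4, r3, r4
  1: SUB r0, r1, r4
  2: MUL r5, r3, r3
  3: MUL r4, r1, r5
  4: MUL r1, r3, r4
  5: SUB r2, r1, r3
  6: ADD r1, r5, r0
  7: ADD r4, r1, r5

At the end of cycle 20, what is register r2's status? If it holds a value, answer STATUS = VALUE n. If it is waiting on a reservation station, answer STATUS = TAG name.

cycle 1: issue ADD r4<-Add1 // r0:7,r1:4,r2:2,r3:7,r4:Add1,r5:6
cycle 2: issue SUB r0<-Add2 // r0:Add2,r1:4,r2:2,r3:7,r4:Add1,r5:6
cycle 3: issue MUL r5<-Mul1 // r0:Add2,r1:4,r2:2,r3:7,r4:Add1,r5:Mul1
cycle 4: CDB Add1=14; issue MUL r4<-Mul2 // r0:Add2,r1:4,r2:2,r3:7,r4:Mul2,r5:Mul1
cycle 5: stall // r0:Add2,r1:4,r2:2,r3:7,r4:Mul2,r5:Mul1
cycle 6: stall // r0:Add2,r1:4,r2:2,r3:7,r4:Mul2,r5:Mul1
cycle 7: CDB Add2=-10; stall // r0:-10,r1:4,r2:2,r3:7,r4:Mul2,r5:Mul1
cycle 8: CDB Mul1=49; issue MUL r1<-Mul1 // r0:-10,r1:Mul1,r2:2,r3:7,r4:Mul2,r5:49
cycle 9: issue SUB r2<-Add1 // r0:-10,r1:Mul1,r2:Add1,r3:7,r4:Mul2,r5:49
cycle 10: issue ADD r1<-Add2 // r0:-10,r1:Add2,r2:Add1,r3:7,r4:Mul2,r5:49
cycle 11: stall // r0:-10,r1:Add2,r2:Add1,r3:7,r4:Mul2,r5:49
cycle 12: CDB Mul2=196; stall // r0:-10,r1:Add2,r2:Add1,r3:7,r4:196,r5:49
cycle 13: CDB Add2=39; issue ADD r4<-Add2 // r0:-10,r1:39,r2:Add1,r3:7,r4:Add2,r5:49
cycle 14: - // r0:-10,r1:39,r2:Add1,r3:7,r4:Add2,r5:49
cycle 15: - // r0:-10,r1:39,r2:Add1,r3:7,r4:Add2,r5:49
cycle 16: CDB Add2=88 // r0:-10,r1:39,r2:Add1,r3:7,r4:88,r5:49
cycle 17: CDB Mul1=1372 // r0:-10,r1:39,r2:Add1,r3:7,r4:88,r5:49
cycle 18: - // r0:-10,r1:39,r2:Add1,r3:7,r4:88,r5:49
cycle 19: - // r0:-10,r1:39,r2:Add1,r3:7,r4:88,r5:49
cycle 20: CDB Add1=1365 // r0:-10,r1:39,r2:1365,r3:7,r4:88,r5:49

STATUS = VALUE 1365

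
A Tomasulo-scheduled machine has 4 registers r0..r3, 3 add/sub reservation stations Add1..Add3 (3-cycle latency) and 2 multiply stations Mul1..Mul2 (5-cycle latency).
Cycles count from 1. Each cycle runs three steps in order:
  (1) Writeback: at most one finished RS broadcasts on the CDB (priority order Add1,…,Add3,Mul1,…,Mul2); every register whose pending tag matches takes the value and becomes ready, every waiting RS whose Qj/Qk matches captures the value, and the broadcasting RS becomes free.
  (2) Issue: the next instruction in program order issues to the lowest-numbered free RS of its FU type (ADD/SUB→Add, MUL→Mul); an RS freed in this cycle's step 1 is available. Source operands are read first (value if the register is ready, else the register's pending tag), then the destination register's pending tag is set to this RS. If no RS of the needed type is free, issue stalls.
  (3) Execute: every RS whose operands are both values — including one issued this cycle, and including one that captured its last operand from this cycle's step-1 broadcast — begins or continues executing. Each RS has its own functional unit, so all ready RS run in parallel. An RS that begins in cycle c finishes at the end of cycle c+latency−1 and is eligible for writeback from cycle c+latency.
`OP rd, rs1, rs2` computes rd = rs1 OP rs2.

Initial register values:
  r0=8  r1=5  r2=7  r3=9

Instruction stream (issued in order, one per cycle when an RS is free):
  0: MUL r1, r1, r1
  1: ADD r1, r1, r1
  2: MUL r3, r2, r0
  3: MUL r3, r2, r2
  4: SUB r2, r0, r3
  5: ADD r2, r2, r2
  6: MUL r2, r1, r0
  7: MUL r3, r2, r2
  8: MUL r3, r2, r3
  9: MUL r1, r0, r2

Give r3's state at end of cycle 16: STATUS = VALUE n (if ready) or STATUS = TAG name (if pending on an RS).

  c1: issue MUL r1<-Mul1  regs: r0:8,r1:Mul1,r2:7,r3:9
  c2: issue ADD r1<-Add1  regs: r0:8,r1:Add1,r2:7,r3:9
  c3: issue MUL r3<-Mul2  regs: r0:8,r1:Add1,r2:7,r3:Mul2
  c4: stall  regs: r0:8,r1:Add1,r2:7,r3:Mul2
  c5: stall  regs: r0:8,r1:Add1,r2:7,r3:Mul2
  c6: CDB Mul1=25; issue MUL r3<-Mul1  regs: r0:8,r1:Add1,r2:7,r3:Mul1
  c7: issue SUB r2<-Add2  regs: r0:8,r1:Add1,r2:Add2,r3:Mul1
  c8: CDB Mul2=56; issue ADD r2<-Add3  regs: r0:8,r1:Add1,r2:Add3,r3:Mul1
  c9: CDB Add1=50; issue MUL r2<-Mul2  regs: r0:8,r1:50,r2:Mul2,r3:Mul1
  c10: stall  regs: r0:8,r1:50,r2:Mul2,r3:Mul1
  c11: CDB Mul1=49; issue MUL r3<-Mul1  regs: r0:8,r1:50,r2:Mul2,r3:Mul1
  c12: stall  regs: r0:8,r1:50,r2:Mul2,r3:Mul1
  c13: stall  regs: r0:8,r1:50,r2:Mul2,r3:Mul1
  c14: CDB Add2=-41; stall  regs: r0:8,r1:50,r2:Mul2,r3:Mul1
  c15: CDB Mul2=400; issue MUL r3<-Mul2  regs: r0:8,r1:50,r2:400,r3:Mul2
  c16: stall  regs: r0:8,r1:50,r2:400,r3:Mul2

STATUS = TAG Mul2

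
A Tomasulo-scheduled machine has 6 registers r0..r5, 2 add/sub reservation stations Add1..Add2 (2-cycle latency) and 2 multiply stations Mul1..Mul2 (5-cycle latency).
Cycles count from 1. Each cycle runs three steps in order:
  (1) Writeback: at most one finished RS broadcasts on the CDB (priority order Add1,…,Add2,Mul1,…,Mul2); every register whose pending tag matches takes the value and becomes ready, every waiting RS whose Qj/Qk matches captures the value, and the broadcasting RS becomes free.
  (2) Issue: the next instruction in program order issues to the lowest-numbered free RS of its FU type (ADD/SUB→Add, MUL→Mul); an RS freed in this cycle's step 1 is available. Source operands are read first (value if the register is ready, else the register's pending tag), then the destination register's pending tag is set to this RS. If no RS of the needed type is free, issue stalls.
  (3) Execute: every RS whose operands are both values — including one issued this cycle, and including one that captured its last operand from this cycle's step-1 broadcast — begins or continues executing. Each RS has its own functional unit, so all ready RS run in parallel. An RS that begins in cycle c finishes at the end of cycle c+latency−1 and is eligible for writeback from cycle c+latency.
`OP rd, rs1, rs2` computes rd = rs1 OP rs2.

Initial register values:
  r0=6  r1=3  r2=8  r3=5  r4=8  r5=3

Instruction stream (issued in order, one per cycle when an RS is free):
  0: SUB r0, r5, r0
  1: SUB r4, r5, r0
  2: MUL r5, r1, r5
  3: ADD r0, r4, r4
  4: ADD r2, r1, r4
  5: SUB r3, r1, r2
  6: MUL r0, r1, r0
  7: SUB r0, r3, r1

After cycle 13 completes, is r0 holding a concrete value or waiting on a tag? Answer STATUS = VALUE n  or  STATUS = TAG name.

STATUS = VALUE -9

  c1: issue SUB r0<-Add1  regs: r0:Add1,r1:3,r2:8,r3:5,r4:8,r5:3
  c2: issue SUB r4<-Add2  regs: r0:Add1,r1:3,r2:8,r3:5,r4:Add2,r5:3
  c3: CDB Add1=-3; issue MUL r5<-Mul1  regs: r0:-3,r1:3,r2:8,r3:5,r4:Add2,r5:Mul1
  c4: issue ADD r0<-Add1  regs: r0:Add1,r1:3,r2:8,r3:5,r4:Add2,r5:Mul1
  c5: CDB Add2=6; issue ADD r2<-Add2  regs: r0:Add1,r1:3,r2:Add2,r3:5,r4:6,r5:Mul1
  c6: stall  regs: r0:Add1,r1:3,r2:Add2,r3:5,r4:6,r5:Mul1
  c7: CDB Add1=12; issue SUB r3<-Add1  regs: r0:12,r1:3,r2:Add2,r3:Add1,r4:6,r5:Mul1
  c8: CDB Add2=9; issue MUL r0<-Mul2  regs: r0:Mul2,r1:3,r2:9,r3:Add1,r4:6,r5:Mul1
  c9: CDB Mul1=9; issue SUB r0<-Add2  regs: r0:Add2,r1:3,r2:9,r3:Add1,r4:6,r5:9
  c10: CDB Add1=-6  regs: r0:Add2,r1:3,r2:9,r3:-6,r4:6,r5:9
  c11: -  regs: r0:Add2,r1:3,r2:9,r3:-6,r4:6,r5:9
  c12: CDB Add2=-9  regs: r0:-9,r1:3,r2:9,r3:-6,r4:6,r5:9
  c13: CDB Mul2=36  regs: r0:-9,r1:3,r2:9,r3:-6,r4:6,r5:9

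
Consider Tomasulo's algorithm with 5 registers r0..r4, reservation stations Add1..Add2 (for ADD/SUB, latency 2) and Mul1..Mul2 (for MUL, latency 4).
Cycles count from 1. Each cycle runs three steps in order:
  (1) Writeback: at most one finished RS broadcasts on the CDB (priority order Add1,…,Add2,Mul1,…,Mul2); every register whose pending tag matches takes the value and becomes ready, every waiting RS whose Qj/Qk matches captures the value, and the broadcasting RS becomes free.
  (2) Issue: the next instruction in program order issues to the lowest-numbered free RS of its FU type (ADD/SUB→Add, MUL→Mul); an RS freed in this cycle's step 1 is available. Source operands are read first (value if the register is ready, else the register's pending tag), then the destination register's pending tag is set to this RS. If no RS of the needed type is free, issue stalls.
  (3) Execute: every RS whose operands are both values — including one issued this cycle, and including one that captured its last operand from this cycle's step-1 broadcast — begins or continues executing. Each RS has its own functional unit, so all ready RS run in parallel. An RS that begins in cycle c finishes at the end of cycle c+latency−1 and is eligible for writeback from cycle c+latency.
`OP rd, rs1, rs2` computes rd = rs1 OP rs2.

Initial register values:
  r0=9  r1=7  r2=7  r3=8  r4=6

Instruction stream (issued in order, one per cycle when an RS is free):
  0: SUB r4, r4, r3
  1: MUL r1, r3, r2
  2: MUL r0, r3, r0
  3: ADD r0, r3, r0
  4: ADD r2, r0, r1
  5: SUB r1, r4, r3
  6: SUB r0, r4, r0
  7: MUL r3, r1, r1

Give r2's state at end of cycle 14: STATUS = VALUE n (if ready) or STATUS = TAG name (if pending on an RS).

c1: issue SUB r4<-Add1 | r0:9,r1:7,r2:7,r3:8,r4:Add1
c2: issue MUL r1<-Mul1 | r0:9,r1:Mul1,r2:7,r3:8,r4:Add1
c3: CDB Add1=-2; issue MUL r0<-Mul2 | r0:Mul2,r1:Mul1,r2:7,r3:8,r4:-2
c4: issue ADD r0<-Add1 | r0:Add1,r1:Mul1,r2:7,r3:8,r4:-2
c5: issue ADD r2<-Add2 | r0:Add1,r1:Mul1,r2:Add2,r3:8,r4:-2
c6: CDB Mul1=56; stall | r0:Add1,r1:56,r2:Add2,r3:8,r4:-2
c7: CDB Mul2=72; stall | r0:Add1,r1:56,r2:Add2,r3:8,r4:-2
c8: stall | r0:Add1,r1:56,r2:Add2,r3:8,r4:-2
c9: CDB Add1=80; issue SUB r1<-Add1 | r0:80,r1:Add1,r2:Add2,r3:8,r4:-2
c10: stall | r0:80,r1:Add1,r2:Add2,r3:8,r4:-2
c11: CDB Add1=-10; issue SUB r0<-Add1 | r0:Add1,r1:-10,r2:Add2,r3:8,r4:-2
c12: CDB Add2=136; issue MUL r3<-Mul1 | r0:Add1,r1:-10,r2:136,r3:Mul1,r4:-2
c13: CDB Add1=-82 | r0:-82,r1:-10,r2:136,r3:Mul1,r4:-2
c14: - | r0:-82,r1:-10,r2:136,r3:Mul1,r4:-2

STATUS = VALUE 136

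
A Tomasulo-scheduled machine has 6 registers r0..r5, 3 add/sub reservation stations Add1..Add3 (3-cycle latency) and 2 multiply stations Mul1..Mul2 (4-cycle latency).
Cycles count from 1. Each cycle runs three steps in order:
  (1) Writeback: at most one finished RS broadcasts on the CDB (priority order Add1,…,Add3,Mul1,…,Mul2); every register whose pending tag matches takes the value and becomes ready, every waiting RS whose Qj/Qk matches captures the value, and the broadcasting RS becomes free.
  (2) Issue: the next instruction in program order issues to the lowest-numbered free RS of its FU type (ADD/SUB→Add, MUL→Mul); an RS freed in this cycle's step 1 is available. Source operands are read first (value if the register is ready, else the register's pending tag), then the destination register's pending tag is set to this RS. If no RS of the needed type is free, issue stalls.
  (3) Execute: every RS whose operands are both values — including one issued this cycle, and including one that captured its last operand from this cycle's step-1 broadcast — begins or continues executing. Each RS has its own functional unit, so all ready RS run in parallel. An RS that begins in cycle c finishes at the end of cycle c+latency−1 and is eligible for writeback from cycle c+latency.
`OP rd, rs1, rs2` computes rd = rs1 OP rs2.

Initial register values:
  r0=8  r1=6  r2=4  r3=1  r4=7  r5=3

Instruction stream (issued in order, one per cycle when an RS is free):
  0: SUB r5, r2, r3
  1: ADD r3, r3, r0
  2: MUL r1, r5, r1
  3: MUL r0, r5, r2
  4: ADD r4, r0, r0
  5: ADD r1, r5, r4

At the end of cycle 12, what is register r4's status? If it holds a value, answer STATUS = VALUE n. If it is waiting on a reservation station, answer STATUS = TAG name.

STATUS = VALUE 24

c1: issue SUB r5<-Add1 | r0:8,r1:6,r2:4,r3:1,r4:7,r5:Add1
c2: issue ADD r3<-Add2 | r0:8,r1:6,r2:4,r3:Add2,r4:7,r5:Add1
c3: issue MUL r1<-Mul1 | r0:8,r1:Mul1,r2:4,r3:Add2,r4:7,r5:Add1
c4: CDB Add1=3; issue MUL r0<-Mul2 | r0:Mul2,r1:Mul1,r2:4,r3:Add2,r4:7,r5:3
c5: CDB Add2=9; issue ADD r4<-Add1 | r0:Mul2,r1:Mul1,r2:4,r3:9,r4:Add1,r5:3
c6: issue ADD r1<-Add2 | r0:Mul2,r1:Add2,r2:4,r3:9,r4:Add1,r5:3
c7: - | r0:Mul2,r1:Add2,r2:4,r3:9,r4:Add1,r5:3
c8: CDB Mul1=18 | r0:Mul2,r1:Add2,r2:4,r3:9,r4:Add1,r5:3
c9: CDB Mul2=12 | r0:12,r1:Add2,r2:4,r3:9,r4:Add1,r5:3
c10: - | r0:12,r1:Add2,r2:4,r3:9,r4:Add1,r5:3
c11: - | r0:12,r1:Add2,r2:4,r3:9,r4:Add1,r5:3
c12: CDB Add1=24 | r0:12,r1:Add2,r2:4,r3:9,r4:24,r5:3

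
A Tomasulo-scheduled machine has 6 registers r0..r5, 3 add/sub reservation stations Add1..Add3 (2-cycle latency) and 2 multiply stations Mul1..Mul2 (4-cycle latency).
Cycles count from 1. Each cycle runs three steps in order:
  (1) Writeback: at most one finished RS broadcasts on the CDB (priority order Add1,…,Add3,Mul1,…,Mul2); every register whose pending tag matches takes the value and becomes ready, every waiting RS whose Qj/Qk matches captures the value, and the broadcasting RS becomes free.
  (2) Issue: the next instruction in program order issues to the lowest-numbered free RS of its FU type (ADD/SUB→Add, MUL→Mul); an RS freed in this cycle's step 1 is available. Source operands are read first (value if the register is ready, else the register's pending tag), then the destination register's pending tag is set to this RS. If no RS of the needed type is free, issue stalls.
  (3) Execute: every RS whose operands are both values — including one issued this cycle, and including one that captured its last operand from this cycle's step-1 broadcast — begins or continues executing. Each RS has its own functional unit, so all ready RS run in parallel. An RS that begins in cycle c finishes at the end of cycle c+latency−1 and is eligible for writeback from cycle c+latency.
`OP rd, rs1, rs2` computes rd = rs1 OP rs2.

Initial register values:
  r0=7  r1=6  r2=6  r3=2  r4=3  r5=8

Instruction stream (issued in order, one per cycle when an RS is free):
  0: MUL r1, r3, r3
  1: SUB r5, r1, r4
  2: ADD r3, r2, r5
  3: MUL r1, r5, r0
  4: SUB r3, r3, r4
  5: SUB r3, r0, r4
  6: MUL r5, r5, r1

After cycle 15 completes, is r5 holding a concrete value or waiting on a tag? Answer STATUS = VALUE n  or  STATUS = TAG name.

STATUS = VALUE 7

  c1: issue MUL r1<-Mul1  regs: r0:7,r1:Mul1,r2:6,r3:2,r4:3,r5:8
  c2: issue SUB r5<-Add1  regs: r0:7,r1:Mul1,r2:6,r3:2,r4:3,r5:Add1
  c3: issue ADD r3<-Add2  regs: r0:7,r1:Mul1,r2:6,r3:Add2,r4:3,r5:Add1
  c4: issue MUL r1<-Mul2  regs: r0:7,r1:Mul2,r2:6,r3:Add2,r4:3,r5:Add1
  c5: CDB Mul1=4; issue SUB r3<-Add3  regs: r0:7,r1:Mul2,r2:6,r3:Add3,r4:3,r5:Add1
  c6: stall  regs: r0:7,r1:Mul2,r2:6,r3:Add3,r4:3,r5:Add1
  c7: CDB Add1=1; issue SUB r3<-Add1  regs: r0:7,r1:Mul2,r2:6,r3:Add1,r4:3,r5:1
  c8: issue MUL r5<-Mul1  regs: r0:7,r1:Mul2,r2:6,r3:Add1,r4:3,r5:Mul1
  c9: CDB Add1=4  regs: r0:7,r1:Mul2,r2:6,r3:4,r4:3,r5:Mul1
  c10: CDB Add2=7  regs: r0:7,r1:Mul2,r2:6,r3:4,r4:3,r5:Mul1
  c11: CDB Mul2=7  regs: r0:7,r1:7,r2:6,r3:4,r4:3,r5:Mul1
  c12: CDB Add3=4  regs: r0:7,r1:7,r2:6,r3:4,r4:3,r5:Mul1
  c13: -  regs: r0:7,r1:7,r2:6,r3:4,r4:3,r5:Mul1
  c14: -  regs: r0:7,r1:7,r2:6,r3:4,r4:3,r5:Mul1
  c15: CDB Mul1=7  regs: r0:7,r1:7,r2:6,r3:4,r4:3,r5:7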